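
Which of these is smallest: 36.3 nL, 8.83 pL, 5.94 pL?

36.3 nL = 0.0000000363 L
8.83 pL = 0.00000000000883 L
5.94 pL = 0.00000000000594 L

5.94 pL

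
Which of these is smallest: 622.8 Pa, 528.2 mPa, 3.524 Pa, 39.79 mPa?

622.8 Pa = 622.8 Pa
528.2 mPa = 0.5282 Pa
3.524 Pa = 3.524 Pa
39.79 mPa = 0.03979 Pa

39.79 mPa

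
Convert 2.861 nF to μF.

0.002861 μF

nano = 10^-9, micro = 10^-6; factor is 10^-3.
2.861 × 10^-3 = 0.002861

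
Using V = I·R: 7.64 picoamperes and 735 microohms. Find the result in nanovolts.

0.0000056154 nanovolts

7.64 × 10⁻¹² × 735 × 10⁻⁶ = 5615.4 × 10⁻¹⁸ V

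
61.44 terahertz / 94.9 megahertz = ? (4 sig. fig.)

647400

(61.44e12) / (94.9e6) = 0.64742e6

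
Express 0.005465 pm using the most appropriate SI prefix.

= 5.465 × 10^-15 m; 10^-15 is femto.

5.465 fm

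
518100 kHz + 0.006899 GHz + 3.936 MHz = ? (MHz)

In MHz:
  518100 kHz = 518100 × 10^-3 MHz = 518.1
  0.006899 GHz = 0.006899 × 10^3 MHz = 6.899
  3.936 MHz → 3.936
Sum: 518.1 + 6.899 + 3.936 = 528.935

528.935 MHz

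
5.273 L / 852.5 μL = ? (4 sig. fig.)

(5.273) / (852.5 × 10⁻⁶) = 0.0061853 × 10⁶

6185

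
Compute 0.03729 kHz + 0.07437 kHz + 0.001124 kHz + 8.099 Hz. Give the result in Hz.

120.883 Hz

In Hz:
  0.03729 kHz = 0.03729 × 10³ Hz = 37.29
  0.07437 kHz = 0.07437 × 10³ Hz = 74.37
  0.001124 kHz = 0.001124 × 10³ Hz = 1.124
  8.099 Hz → 8.099
Sum: 37.29 + 74.37 + 1.124 + 8.099 = 120.883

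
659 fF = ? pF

0.659 pF

femto = 10⁻¹⁵, pico = 10⁻¹²; factor is 10⁻³.
659 × 10⁻³ = 0.659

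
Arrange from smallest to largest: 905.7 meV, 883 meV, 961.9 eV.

883 meV < 905.7 meV < 961.9 eV

905.7 meV = 0.9057 eV
883 meV = 0.883 eV
961.9 eV = 961.9 eV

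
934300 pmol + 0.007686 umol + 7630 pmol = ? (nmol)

In nmol:
  934300 pmol = 934300 × 10^-3 nmol = 934.3
  0.007686 umol = 0.007686 × 10^3 nmol = 7.686
  7630 pmol = 7630 × 10^-3 nmol = 7.63
Sum: 934.3 + 7.686 + 7.63 = 949.616

949.616 nmol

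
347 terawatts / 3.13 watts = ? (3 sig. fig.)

111000000000000

(347 × 10¹²) / (3.13) = 110.9 × 10¹²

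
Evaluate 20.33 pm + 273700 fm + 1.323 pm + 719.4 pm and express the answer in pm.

1014.753 pm

In pm:
  20.33 pm → 20.33
  273700 fm = 273700 × 10⁻³ pm = 273.7
  1.323 pm → 1.323
  719.4 pm → 719.4
Sum: 20.33 + 273.7 + 1.323 + 719.4 = 1014.753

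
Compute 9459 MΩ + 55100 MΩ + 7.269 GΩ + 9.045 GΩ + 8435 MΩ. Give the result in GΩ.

89.308 GΩ

In GΩ:
  9459 MΩ = 9459 × 10^-3 GΩ = 9.459
  55100 MΩ = 55100 × 10^-3 GΩ = 55.1
  7.269 GΩ → 7.269
  9.045 GΩ → 9.045
  8435 MΩ = 8435 × 10^-3 GΩ = 8.435
Sum: 9.459 + 55.1 + 7.269 + 9.045 + 8.435 = 89.308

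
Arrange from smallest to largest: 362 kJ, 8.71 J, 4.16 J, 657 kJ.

4.16 J < 8.71 J < 362 kJ < 657 kJ

362 kJ = 362000 J
8.71 J = 8.71 J
4.16 J = 4.16 J
657 kJ = 657000 J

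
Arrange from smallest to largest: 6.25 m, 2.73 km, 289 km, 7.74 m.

6.25 m = 6.25 m
2.73 km = 2730 m
289 km = 289000 m
7.74 m = 7.74 m

6.25 m < 7.74 m < 2.73 km < 289 km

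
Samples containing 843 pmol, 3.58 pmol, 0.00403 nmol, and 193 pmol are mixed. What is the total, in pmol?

In pmol:
  843 pmol → 843
  3.58 pmol → 3.58
  0.00403 nmol = 0.00403 × 10³ pmol = 4.03
  193 pmol → 193
Sum: 843 + 3.58 + 4.03 + 193 = 1043.61

1043.61 pmol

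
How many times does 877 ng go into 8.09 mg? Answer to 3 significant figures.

(8.09 × 10^-3) / (877 × 10^-9) = 0.009225 × 10^6

9220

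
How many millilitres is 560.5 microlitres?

micro = 10^-6, milli = 10^-3; factor is 10^-3.
560.5 × 10^-3 = 0.5605

0.5605 millilitres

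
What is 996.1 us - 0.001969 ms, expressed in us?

994.131 us

In us:
  996.1 us → 996.1
  0.001969 ms = 0.001969 × 10^3 us = 1.969
Difference: 996.1 - 1.969 = 994.131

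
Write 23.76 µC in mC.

micro = 1e-6, milli = 1e-3; factor is 1e-3.
23.76 × 1e-3 = 0.02376

0.02376 mC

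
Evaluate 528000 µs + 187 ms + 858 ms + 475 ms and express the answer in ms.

2048 ms

In ms:
  528000 µs = 528000 × 10⁻³ ms = 528
  187 ms → 187
  858 ms → 858
  475 ms → 475
Sum: 528 + 187 + 858 + 475 = 2048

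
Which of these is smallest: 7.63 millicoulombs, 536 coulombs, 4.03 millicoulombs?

4.03 millicoulombs

7.63 millicoulombs = 0.00763 coulombs
536 coulombs = 536 coulombs
4.03 millicoulombs = 0.00403 coulombs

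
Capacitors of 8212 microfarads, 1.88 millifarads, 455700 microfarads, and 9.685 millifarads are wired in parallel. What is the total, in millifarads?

475.477 millifarads

In millifarads:
  8212 microfarads = 8212 × 10^-3 millifarads = 8.212
  1.88 millifarads → 1.88
  455700 microfarads = 455700 × 10^-3 millifarads = 455.7
  9.685 millifarads → 9.685
Sum: 8.212 + 1.88 + 455.7 + 9.685 = 475.477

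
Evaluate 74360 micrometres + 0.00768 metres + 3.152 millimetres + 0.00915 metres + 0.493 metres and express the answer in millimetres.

587.342 millimetres

In millimetres:
  74360 micrometres = 74360 × 10^-3 millimetres = 74.36
  0.00768 metres = 0.00768 × 10^3 millimetres = 7.68
  3.152 millimetres → 3.152
  0.00915 metres = 0.00915 × 10^3 millimetres = 9.15
  0.493 metres = 0.493 × 10^3 millimetres = 493
Sum: 74.36 + 7.68 + 3.152 + 9.15 + 493 = 587.342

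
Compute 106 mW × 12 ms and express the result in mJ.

106e-3 × 12e-3 = 1272e-6 J

1.272 mJ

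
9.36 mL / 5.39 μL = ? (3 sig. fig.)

(9.36 × 10^-3) / (5.39 × 10^-6) = 1.737 × 10^3

1740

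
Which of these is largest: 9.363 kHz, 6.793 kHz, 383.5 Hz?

9.363 kHz

9.363 kHz = 9363 Hz
6.793 kHz = 6793 Hz
383.5 Hz = 383.5 Hz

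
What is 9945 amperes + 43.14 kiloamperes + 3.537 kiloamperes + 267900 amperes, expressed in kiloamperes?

In kiloamperes:
  9945 amperes = 9945 × 10⁻³ kiloamperes = 9.945
  43.14 kiloamperes → 43.14
  3.537 kiloamperes → 3.537
  267900 amperes = 267900 × 10⁻³ kiloamperes = 267.9
Sum: 9.945 + 43.14 + 3.537 + 267.9 = 324.522

324.522 kiloamperes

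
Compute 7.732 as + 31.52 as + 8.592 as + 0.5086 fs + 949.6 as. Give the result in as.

In as:
  7.732 as → 7.732
  31.52 as → 31.52
  8.592 as → 8.592
  0.5086 fs = 0.5086 × 10^3 as = 508.6
  949.6 as → 949.6
Sum: 7.732 + 31.52 + 8.592 + 508.6 + 949.6 = 1506.044

1506.044 as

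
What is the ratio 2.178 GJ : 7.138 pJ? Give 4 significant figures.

305100000000000000000

(2.178 × 10^9) / (7.138 × 10^-12) = 0.30513 × 10^21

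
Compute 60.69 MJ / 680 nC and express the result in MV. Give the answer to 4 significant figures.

(60.69 × 10⁶) / (680 × 10⁻⁹) = 0.08925 × 10¹⁵ V

89250000 MV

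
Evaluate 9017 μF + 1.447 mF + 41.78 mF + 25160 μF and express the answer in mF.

77.404 mF

In mF:
  9017 μF = 9017e-3 mF = 9.017
  1.447 mF → 1.447
  41.78 mF → 41.78
  25160 μF = 25160e-3 mF = 25.16
Sum: 9.017 + 1.447 + 41.78 + 25.16 = 77.404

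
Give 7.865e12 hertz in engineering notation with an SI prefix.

= 7.865e12 hertz; 1e12 is tera.

7.865 terahertz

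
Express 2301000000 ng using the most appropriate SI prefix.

= 2.301 g; mantissa already in [1, 1000).

2.301 g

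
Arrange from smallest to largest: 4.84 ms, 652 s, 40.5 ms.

4.84 ms = 0.00484 s
652 s = 652 s
40.5 ms = 0.0405 s

4.84 ms < 40.5 ms < 652 s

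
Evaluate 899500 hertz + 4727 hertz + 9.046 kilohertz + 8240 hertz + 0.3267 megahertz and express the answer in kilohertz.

1248.213 kilohertz

In kilohertz:
  899500 hertz = 899500e-3 kilohertz = 899.5
  4727 hertz = 4727e-3 kilohertz = 4.727
  9.046 kilohertz → 9.046
  8240 hertz = 8240e-3 kilohertz = 8.24
  0.3267 megahertz = 0.3267e3 kilohertz = 326.7
Sum: 899.5 + 4.727 + 9.046 + 8.24 + 326.7 = 1248.213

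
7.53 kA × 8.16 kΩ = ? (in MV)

7.53 × 10³ × 8.16 × 10³ = 61.4448 × 10⁶ V

61.4448 MV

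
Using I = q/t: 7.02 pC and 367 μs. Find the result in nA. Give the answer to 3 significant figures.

19.1 nA

(7.02e-12) / (367e-6) = 0.019128e-6 A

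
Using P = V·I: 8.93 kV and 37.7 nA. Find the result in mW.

0.336661 mW

8.93e3 × 37.7e-9 = 336.661e-6 W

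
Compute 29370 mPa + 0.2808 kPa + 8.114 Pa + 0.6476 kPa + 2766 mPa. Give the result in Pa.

968.65 Pa

In Pa:
  29370 mPa = 29370 × 10⁻³ Pa = 29.37
  0.2808 kPa = 0.2808 × 10³ Pa = 280.8
  8.114 Pa → 8.114
  0.6476 kPa = 0.6476 × 10³ Pa = 647.6
  2766 mPa = 2766 × 10⁻³ Pa = 2.766
Sum: 29.37 + 280.8 + 8.114 + 647.6 + 2.766 = 968.65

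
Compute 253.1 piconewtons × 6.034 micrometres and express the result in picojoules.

253.1 × 10^-12 × 6.034 × 10^-6 = 1527.2054 × 10^-18 J

0.0015272054 picojoules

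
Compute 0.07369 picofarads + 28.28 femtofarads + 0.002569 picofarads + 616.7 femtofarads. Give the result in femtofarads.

In femtofarads:
  0.07369 picofarads = 0.07369 × 10³ femtofarads = 73.69
  28.28 femtofarads → 28.28
  0.002569 picofarads = 0.002569 × 10³ femtofarads = 2.569
  616.7 femtofarads → 616.7
Sum: 73.69 + 28.28 + 2.569 + 616.7 = 721.239

721.239 femtofarads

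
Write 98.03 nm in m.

0.00000009803 m

nano = 1e-9, (no prefix) = 1e0; factor is 1e-9.
98.03 × 1e-9 = 0.00000009803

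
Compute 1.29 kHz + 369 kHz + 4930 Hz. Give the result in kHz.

In kHz:
  1.29 kHz → 1.29
  369 kHz → 369
  4930 Hz = 4930 × 10⁻³ kHz = 4.93
Sum: 1.29 + 369 + 4.93 = 375.22

375.22 kHz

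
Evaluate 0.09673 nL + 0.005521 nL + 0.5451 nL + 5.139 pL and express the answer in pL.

652.49 pL

In pL:
  0.09673 nL = 0.09673e3 pL = 96.73
  0.005521 nL = 0.005521e3 pL = 5.521
  0.5451 nL = 0.5451e3 pL = 545.1
  5.139 pL → 5.139
Sum: 96.73 + 5.521 + 545.1 + 5.139 = 652.49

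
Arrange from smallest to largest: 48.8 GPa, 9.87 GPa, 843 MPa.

48.8 GPa = 48800000000 Pa
9.87 GPa = 9870000000 Pa
843 MPa = 843000000 Pa

843 MPa < 9.87 GPa < 48.8 GPa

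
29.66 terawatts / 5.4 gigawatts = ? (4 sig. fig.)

5493

(29.66e12) / (5.4e9) = 5.4926e3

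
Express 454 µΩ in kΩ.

micro = 1e-6, kilo = 1e3; factor is 1e-9.
454 × 1e-9 = 0.000000454

0.000000454 kΩ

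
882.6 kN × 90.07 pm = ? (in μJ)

882.6e3 × 90.07e-12 = 79495.782e-9 J

79.495782 μJ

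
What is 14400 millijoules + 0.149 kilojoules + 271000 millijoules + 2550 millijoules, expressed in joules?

436.95 joules

In joules:
  14400 millijoules = 14400 × 10⁻³ joules = 14.4
  0.149 kilojoules = 0.149 × 10³ joules = 149
  271000 millijoules = 271000 × 10⁻³ joules = 271
  2550 millijoules = 2550 × 10⁻³ joules = 2.55
Sum: 14.4 + 149 + 271 + 2.55 = 436.95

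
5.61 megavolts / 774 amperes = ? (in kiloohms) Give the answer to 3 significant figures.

(5.61 × 10⁶) / (774) = 0.0072481 × 10⁶ Ω

7.25 kiloohms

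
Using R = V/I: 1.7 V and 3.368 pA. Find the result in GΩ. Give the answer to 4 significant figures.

(1.7) / (3.368 × 10⁻¹²) = 0.504751 × 10¹² Ω

504.8 GΩ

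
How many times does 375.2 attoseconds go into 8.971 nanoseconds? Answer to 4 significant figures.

(8.971e-9) / (375.2e-18) = 0.02391e9

23910000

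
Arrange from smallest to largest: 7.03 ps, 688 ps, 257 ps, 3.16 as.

7.03 ps = 0.00000000000703 s
688 ps = 0.000000000688 s
257 ps = 0.000000000257 s
3.16 as = 0.00000000000000000316 s

3.16 as < 7.03 ps < 257 ps < 688 ps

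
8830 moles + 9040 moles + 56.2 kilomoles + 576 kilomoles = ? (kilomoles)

In kilomoles:
  8830 moles = 8830 × 10⁻³ kilomoles = 8.83
  9040 moles = 9040 × 10⁻³ kilomoles = 9.04
  56.2 kilomoles → 56.2
  576 kilomoles → 576
Sum: 8.83 + 9.04 + 56.2 + 576 = 650.07

650.07 kilomoles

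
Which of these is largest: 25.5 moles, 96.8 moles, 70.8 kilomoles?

70.8 kilomoles

25.5 moles = 25.5 moles
96.8 moles = 96.8 moles
70.8 kilomoles = 70800 moles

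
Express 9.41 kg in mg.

9410000 mg

kilo = 1e3, milli = 1e-3; factor is 1e6.
9.41 × 1e6 = 9410000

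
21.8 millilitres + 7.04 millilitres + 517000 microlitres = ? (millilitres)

545.84 millilitres

In millilitres:
  21.8 millilitres → 21.8
  7.04 millilitres → 7.04
  517000 microlitres = 517000 × 10⁻³ millilitres = 517
Sum: 21.8 + 7.04 + 517 = 545.84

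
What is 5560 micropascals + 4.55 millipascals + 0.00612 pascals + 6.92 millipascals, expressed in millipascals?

In millipascals:
  5560 micropascals = 5560 × 10^-3 millipascals = 5.56
  4.55 millipascals → 4.55
  0.00612 pascals = 0.00612 × 10^3 millipascals = 6.12
  6.92 millipascals → 6.92
Sum: 5.56 + 4.55 + 6.12 + 6.92 = 23.15

23.15 millipascals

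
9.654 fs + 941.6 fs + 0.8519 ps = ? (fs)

In fs:
  9.654 fs → 9.654
  941.6 fs → 941.6
  0.8519 ps = 0.8519 × 10^3 fs = 851.9
Sum: 9.654 + 941.6 + 851.9 = 1803.154

1803.154 fs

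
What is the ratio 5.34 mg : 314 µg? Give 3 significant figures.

(5.34 × 10^-3) / (314 × 10^-6) = 0.01701 × 10^3

17.0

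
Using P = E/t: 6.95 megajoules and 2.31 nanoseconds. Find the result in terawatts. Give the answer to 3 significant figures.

3010 terawatts

(6.95 × 10^6) / (2.31 × 10^-9) = 3.0087 × 10^15 W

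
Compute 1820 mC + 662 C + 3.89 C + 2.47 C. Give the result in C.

670.18 C

In C:
  1820 mC = 1820 × 10^-3 C = 1.82
  662 C → 662
  3.89 C → 3.89
  2.47 C → 2.47
Sum: 1.82 + 662 + 3.89 + 2.47 = 670.18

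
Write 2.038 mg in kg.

milli = 1e-3, kilo = 1e3; factor is 1e-6.
2.038 × 1e-6 = 0.000002038

0.000002038 kg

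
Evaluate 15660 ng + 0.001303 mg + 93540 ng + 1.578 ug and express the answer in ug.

In ug:
  15660 ng = 15660 × 10^-3 ug = 15.66
  0.001303 mg = 0.001303 × 10^3 ug = 1.303
  93540 ng = 93540 × 10^-3 ug = 93.54
  1.578 ug → 1.578
Sum: 15.66 + 1.303 + 93.54 + 1.578 = 112.081

112.081 ug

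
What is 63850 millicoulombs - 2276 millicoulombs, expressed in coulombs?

In coulombs:
  63850 millicoulombs = 63850e-3 coulombs = 63.85
  2276 millicoulombs = 2276e-3 coulombs = 2.276
Difference: 63.85 - 2.276 = 61.574

61.574 coulombs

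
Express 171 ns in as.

nano = 10^-9, atto = 10^-18; factor is 10^9.
171 × 10^9 = 171000000000

171000000000 as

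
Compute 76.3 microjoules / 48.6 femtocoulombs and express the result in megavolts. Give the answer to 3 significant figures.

(76.3 × 10^-6) / (48.6 × 10^-15) = 1.57 × 10^9 V

1570 megavolts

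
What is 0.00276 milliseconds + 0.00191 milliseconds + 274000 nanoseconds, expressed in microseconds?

In microseconds:
  0.00276 milliseconds = 0.00276e3 microseconds = 2.76
  0.00191 milliseconds = 0.00191e3 microseconds = 1.91
  274000 nanoseconds = 274000e-3 microseconds = 274
Sum: 2.76 + 1.91 + 274 = 278.67

278.67 microseconds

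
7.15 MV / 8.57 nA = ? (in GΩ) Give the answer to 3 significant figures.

834000 GΩ

(7.15e6) / (8.57e-9) = 0.83431e15 Ω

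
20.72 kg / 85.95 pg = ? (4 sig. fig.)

241100000000000

(20.72e3) / (85.95e-12) = 0.24107e15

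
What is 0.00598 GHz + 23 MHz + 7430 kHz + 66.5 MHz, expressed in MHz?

102.91 MHz

In MHz:
  0.00598 GHz = 0.00598 × 10³ MHz = 5.98
  23 MHz → 23
  7430 kHz = 7430 × 10⁻³ MHz = 7.43
  66.5 MHz → 66.5
Sum: 5.98 + 23 + 7.43 + 66.5 = 102.91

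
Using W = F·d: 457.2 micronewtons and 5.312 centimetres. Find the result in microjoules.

24.286464 microjoules

457.2e-6 × 5.312e-2 = 2428.6464e-8 J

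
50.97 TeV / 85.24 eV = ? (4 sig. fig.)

(50.97e12) / (85.24) = 0.59796e12

598000000000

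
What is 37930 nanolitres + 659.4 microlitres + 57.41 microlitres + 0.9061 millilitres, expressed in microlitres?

In microlitres:
  37930 nanolitres = 37930 × 10⁻³ microlitres = 37.93
  659.4 microlitres → 659.4
  57.41 microlitres → 57.41
  0.9061 millilitres = 0.9061 × 10³ microlitres = 906.1
Sum: 37.93 + 659.4 + 57.41 + 906.1 = 1660.84

1660.84 microlitres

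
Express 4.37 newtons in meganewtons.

0.00000437 meganewtons

(no prefix) = 10^0, mega = 10^6; factor is 10^-6.
4.37 × 10^-6 = 0.00000437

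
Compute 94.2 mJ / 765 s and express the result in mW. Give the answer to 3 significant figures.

0.123 mW

(94.2e-3) / (765) = 0.12314e-3 W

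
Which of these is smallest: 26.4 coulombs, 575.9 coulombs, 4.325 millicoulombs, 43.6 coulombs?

26.4 coulombs = 26.4 coulombs
575.9 coulombs = 575.9 coulombs
4.325 millicoulombs = 0.004325 coulombs
43.6 coulombs = 43.6 coulombs

4.325 millicoulombs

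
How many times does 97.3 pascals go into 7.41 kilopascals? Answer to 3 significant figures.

(7.41 × 10^3) / (97.3) = 0.07616 × 10^3

76.2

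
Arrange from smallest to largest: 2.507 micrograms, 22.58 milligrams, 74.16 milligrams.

2.507 micrograms = 0.000002507 grams
22.58 milligrams = 0.02258 grams
74.16 milligrams = 0.07416 grams

2.507 micrograms < 22.58 milligrams < 74.16 milligrams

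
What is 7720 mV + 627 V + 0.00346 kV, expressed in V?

638.18 V

In V:
  7720 mV = 7720 × 10^-3 V = 7.72
  627 V → 627
  0.00346 kV = 0.00346 × 10^3 V = 3.46
Sum: 7.72 + 627 + 3.46 = 638.18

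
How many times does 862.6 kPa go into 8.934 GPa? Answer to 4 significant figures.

10360

(8.934 × 10^9) / (862.6 × 10^3) = 0.010357 × 10^6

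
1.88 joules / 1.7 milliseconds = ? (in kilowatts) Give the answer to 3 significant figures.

(1.88) / (1.7 × 10^-3) = 1.1059 × 10^3 W

1.11 kilowatts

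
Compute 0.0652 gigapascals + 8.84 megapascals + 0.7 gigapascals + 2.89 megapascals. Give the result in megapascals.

In megapascals:
  0.0652 gigapascals = 0.0652 × 10³ megapascals = 65.2
  8.84 megapascals → 8.84
  0.7 gigapascals = 0.7 × 10³ megapascals = 700
  2.89 megapascals → 2.89
Sum: 65.2 + 8.84 + 700 + 2.89 = 776.93

776.93 megapascals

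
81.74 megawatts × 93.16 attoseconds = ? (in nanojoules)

81.74 × 10^6 × 93.16 × 10^-18 = 7614.8984 × 10^-12 J

7.6148984 nanojoules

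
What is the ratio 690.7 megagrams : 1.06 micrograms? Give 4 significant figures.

(690.7e6) / (1.06e-6) = 651.6e12

651600000000000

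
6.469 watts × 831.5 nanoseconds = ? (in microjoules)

5.3789735 microjoules

6.469 × 831.5e-9 = 5378.9735e-9 J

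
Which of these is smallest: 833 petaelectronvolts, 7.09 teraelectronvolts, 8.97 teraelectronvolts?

7.09 teraelectronvolts

833 petaelectronvolts = 833000000000000000 electronvolts
7.09 teraelectronvolts = 7090000000000 electronvolts
8.97 teraelectronvolts = 8970000000000 electronvolts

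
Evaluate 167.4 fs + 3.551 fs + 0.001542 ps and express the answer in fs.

172.493 fs

In fs:
  167.4 fs → 167.4
  3.551 fs → 3.551
  0.001542 ps = 0.001542 × 10^3 fs = 1.542
Sum: 167.4 + 3.551 + 1.542 = 172.493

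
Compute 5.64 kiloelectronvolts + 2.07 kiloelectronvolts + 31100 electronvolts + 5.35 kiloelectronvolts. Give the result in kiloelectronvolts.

In kiloelectronvolts:
  5.64 kiloelectronvolts → 5.64
  2.07 kiloelectronvolts → 2.07
  31100 electronvolts = 31100 × 10⁻³ kiloelectronvolts = 31.1
  5.35 kiloelectronvolts → 5.35
Sum: 5.64 + 2.07 + 31.1 + 5.35 = 44.16

44.16 kiloelectronvolts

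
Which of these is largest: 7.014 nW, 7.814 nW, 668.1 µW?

7.014 nW = 0.000000007014 W
7.814 nW = 0.000000007814 W
668.1 µW = 0.0006681 W

668.1 µW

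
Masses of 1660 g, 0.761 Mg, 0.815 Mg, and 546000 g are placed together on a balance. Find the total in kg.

2123.66 kg

In kg:
  1660 g = 1660 × 10^-3 kg = 1.66
  0.761 Mg = 0.761 × 10^3 kg = 761
  0.815 Mg = 0.815 × 10^3 kg = 815
  546000 g = 546000 × 10^-3 kg = 546
Sum: 1.66 + 761 + 815 + 546 = 2123.66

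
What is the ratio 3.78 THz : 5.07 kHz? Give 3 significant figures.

(3.78 × 10^12) / (5.07 × 10^3) = 0.7456 × 10^9

746000000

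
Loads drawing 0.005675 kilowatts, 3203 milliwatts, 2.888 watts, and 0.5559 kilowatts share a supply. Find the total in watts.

567.666 watts

In watts:
  0.005675 kilowatts = 0.005675 × 10³ watts = 5.675
  3203 milliwatts = 3203 × 10⁻³ watts = 3.203
  2.888 watts → 2.888
  0.5559 kilowatts = 0.5559 × 10³ watts = 555.9
Sum: 5.675 + 3.203 + 2.888 + 555.9 = 567.666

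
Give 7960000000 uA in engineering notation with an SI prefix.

= 7.96 × 10³ A; 10³ is kilo.

7.96 kA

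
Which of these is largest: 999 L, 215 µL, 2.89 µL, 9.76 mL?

999 L

999 L = 999 L
215 µL = 0.000215 L
2.89 µL = 0.00000289 L
9.76 mL = 0.00976 L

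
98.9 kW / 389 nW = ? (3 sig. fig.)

(98.9e3) / (389e-9) = 0.2542e12

254000000000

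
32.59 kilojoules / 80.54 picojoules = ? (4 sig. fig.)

404600000000000

(32.59 × 10³) / (80.54 × 10⁻¹²) = 0.40464 × 10¹⁵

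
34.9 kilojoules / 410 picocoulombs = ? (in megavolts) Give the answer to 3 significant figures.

(34.9e3) / (410e-12) = 0.085122e15 V

85100000 megavolts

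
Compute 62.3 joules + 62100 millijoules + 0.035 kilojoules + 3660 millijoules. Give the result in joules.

In joules:
  62.3 joules → 62.3
  62100 millijoules = 62100 × 10⁻³ joules = 62.1
  0.035 kilojoules = 0.035 × 10³ joules = 35
  3660 millijoules = 3660 × 10⁻³ joules = 3.66
Sum: 62.3 + 62.1 + 35 + 3.66 = 163.06

163.06 joules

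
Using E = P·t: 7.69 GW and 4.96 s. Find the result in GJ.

38.1424 GJ

7.69 × 10^9 × 4.96 = 38.1424 × 10^9 J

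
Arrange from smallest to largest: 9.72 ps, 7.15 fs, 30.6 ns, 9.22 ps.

7.15 fs < 9.22 ps < 9.72 ps < 30.6 ns

9.72 ps = 0.00000000000972 s
7.15 fs = 0.00000000000000715 s
30.6 ns = 0.0000000306 s
9.22 ps = 0.00000000000922 s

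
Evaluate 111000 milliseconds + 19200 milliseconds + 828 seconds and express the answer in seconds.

In seconds:
  111000 milliseconds = 111000 × 10⁻³ seconds = 111
  19200 milliseconds = 19200 × 10⁻³ seconds = 19.2
  828 seconds → 828
Sum: 111 + 19.2 + 828 = 958.2

958.2 seconds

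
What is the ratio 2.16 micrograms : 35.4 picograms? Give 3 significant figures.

61000

(2.16 × 10⁻⁶) / (35.4 × 10⁻¹²) = 0.06102 × 10⁶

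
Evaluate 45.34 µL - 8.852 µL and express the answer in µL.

36.488 µL

In µL:
  45.34 µL → 45.34
  8.852 µL → 8.852
Difference: 45.34 - 8.852 = 36.488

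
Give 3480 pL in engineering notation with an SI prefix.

3.48 nL

= 3.48e-9 L; 1e-9 is nano.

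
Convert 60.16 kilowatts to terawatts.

0.00000006016 terawatts

kilo = 10^3, tera = 10^12; factor is 10^-9.
60.16 × 10^-9 = 0.00000006016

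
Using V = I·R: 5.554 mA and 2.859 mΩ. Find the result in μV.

5.554 × 10^-3 × 2.859 × 10^-3 = 15.878886 × 10^-6 V

15.878886 μV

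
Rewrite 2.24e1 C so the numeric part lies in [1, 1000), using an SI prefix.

= 22.4 C; mantissa already in [1, 1000).

22.4 C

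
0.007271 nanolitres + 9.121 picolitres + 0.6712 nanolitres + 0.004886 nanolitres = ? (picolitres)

692.478 picolitres

In picolitres:
  0.007271 nanolitres = 0.007271 × 10³ picolitres = 7.271
  9.121 picolitres → 9.121
  0.6712 nanolitres = 0.6712 × 10³ picolitres = 671.2
  0.004886 nanolitres = 0.004886 × 10³ picolitres = 4.886
Sum: 7.271 + 9.121 + 671.2 + 4.886 = 692.478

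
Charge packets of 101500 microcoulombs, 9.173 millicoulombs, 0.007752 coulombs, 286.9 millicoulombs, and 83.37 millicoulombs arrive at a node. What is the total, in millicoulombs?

488.695 millicoulombs

In millicoulombs:
  101500 microcoulombs = 101500e-3 millicoulombs = 101.5
  9.173 millicoulombs → 9.173
  0.007752 coulombs = 0.007752e3 millicoulombs = 7.752
  286.9 millicoulombs → 286.9
  83.37 millicoulombs → 83.37
Sum: 101.5 + 9.173 + 7.752 + 286.9 + 83.37 = 488.695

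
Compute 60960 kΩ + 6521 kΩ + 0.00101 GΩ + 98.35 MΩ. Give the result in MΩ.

In MΩ:
  60960 kΩ = 60960e-3 MΩ = 60.96
  6521 kΩ = 6521e-3 MΩ = 6.521
  0.00101 GΩ = 0.00101e3 MΩ = 1.01
  98.35 MΩ → 98.35
Sum: 60.96 + 6.521 + 1.01 + 98.35 = 166.841

166.841 MΩ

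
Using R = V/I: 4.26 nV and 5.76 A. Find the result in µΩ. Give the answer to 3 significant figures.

0.000740 µΩ

(4.26e-9) / (5.76) = 0.73958e-9 Ω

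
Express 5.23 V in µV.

5230000 µV

(no prefix) = 10⁰, micro = 10⁻⁶; factor is 10⁶.
5.23 × 10⁶ = 5230000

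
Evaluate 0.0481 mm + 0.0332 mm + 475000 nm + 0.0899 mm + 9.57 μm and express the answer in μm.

In μm:
  0.0481 mm = 0.0481e3 μm = 48.1
  0.0332 mm = 0.0332e3 μm = 33.2
  475000 nm = 475000e-3 μm = 475
  0.0899 mm = 0.0899e3 μm = 89.9
  9.57 μm → 9.57
Sum: 48.1 + 33.2 + 475 + 89.9 + 9.57 = 655.77

655.77 μm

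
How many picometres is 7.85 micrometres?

micro = 1e-6, pico = 1e-12; factor is 1e6.
7.85 × 1e6 = 7850000

7850000 picometres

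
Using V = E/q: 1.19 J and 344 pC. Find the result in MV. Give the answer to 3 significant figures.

(1.19) / (344e-12) = 0.0034593e12 V

3460 MV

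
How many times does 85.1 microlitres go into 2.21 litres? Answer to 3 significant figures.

26000

(2.21) / (85.1e-6) = 0.02597e6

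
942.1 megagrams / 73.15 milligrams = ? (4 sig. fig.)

12880000000

(942.1 × 10^6) / (73.15 × 10^-3) = 12.879 × 10^9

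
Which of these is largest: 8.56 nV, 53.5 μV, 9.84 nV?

53.5 μV

8.56 nV = 0.00000000856 V
53.5 μV = 0.0000535 V
9.84 nV = 0.00000000984 V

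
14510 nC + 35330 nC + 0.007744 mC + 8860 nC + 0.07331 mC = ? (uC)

In uC:
  14510 nC = 14510 × 10⁻³ uC = 14.51
  35330 nC = 35330 × 10⁻³ uC = 35.33
  0.007744 mC = 0.007744 × 10³ uC = 7.744
  8860 nC = 8860 × 10⁻³ uC = 8.86
  0.07331 mC = 0.07331 × 10³ uC = 73.31
Sum: 14.51 + 35.33 + 7.744 + 8.86 + 73.31 = 139.754

139.754 uC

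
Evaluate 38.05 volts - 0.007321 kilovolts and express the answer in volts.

30.729 volts

In volts:
  38.05 volts → 38.05
  0.007321 kilovolts = 0.007321e3 volts = 7.321
Difference: 38.05 - 7.321 = 30.729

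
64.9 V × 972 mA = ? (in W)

64.9 × 972e-3 = 63082.8e-3 W

63.0828 W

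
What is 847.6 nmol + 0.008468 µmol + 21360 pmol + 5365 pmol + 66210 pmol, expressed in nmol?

949.003 nmol

In nmol:
  847.6 nmol → 847.6
  0.008468 µmol = 0.008468 × 10³ nmol = 8.468
  21360 pmol = 21360 × 10⁻³ nmol = 21.36
  5365 pmol = 5365 × 10⁻³ nmol = 5.365
  66210 pmol = 66210 × 10⁻³ nmol = 66.21
Sum: 847.6 + 8.468 + 21.36 + 5.365 + 66.21 = 949.003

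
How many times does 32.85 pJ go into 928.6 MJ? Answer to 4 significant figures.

28270000000000000000

(928.6 × 10⁶) / (32.85 × 10⁻¹²) = 28.268 × 10¹⁸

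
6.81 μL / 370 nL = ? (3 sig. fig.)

(6.81 × 10⁻⁶) / (370 × 10⁻⁹) = 0.01841 × 10³

18.4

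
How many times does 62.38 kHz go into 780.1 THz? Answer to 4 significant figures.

(780.1 × 10¹²) / (62.38 × 10³) = 12.506 × 10⁹

12510000000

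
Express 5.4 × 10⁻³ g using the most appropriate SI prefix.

5.4 mg

= 5.4 × 10⁻³ g; 10⁻³ is milli.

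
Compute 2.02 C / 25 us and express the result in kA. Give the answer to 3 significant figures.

(2.02) / (25 × 10⁻⁶) = 0.0808 × 10⁶ A

80.8 kA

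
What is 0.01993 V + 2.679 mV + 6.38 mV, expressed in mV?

In mV:
  0.01993 V = 0.01993e3 mV = 19.93
  2.679 mV → 2.679
  6.38 mV → 6.38
Sum: 19.93 + 2.679 + 6.38 = 28.989

28.989 mV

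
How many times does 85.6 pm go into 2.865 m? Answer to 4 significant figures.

33470000000

(2.865) / (85.6 × 10⁻¹²) = 0.03347 × 10¹²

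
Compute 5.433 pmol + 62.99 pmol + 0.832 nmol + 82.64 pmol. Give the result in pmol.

In pmol:
  5.433 pmol → 5.433
  62.99 pmol → 62.99
  0.832 nmol = 0.832 × 10³ pmol = 832
  82.64 pmol → 82.64
Sum: 5.433 + 62.99 + 832 + 82.64 = 983.063

983.063 pmol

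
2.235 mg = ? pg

2235000000 pg

milli = 1e-3, pico = 1e-12; factor is 1e9.
2.235 × 1e9 = 2235000000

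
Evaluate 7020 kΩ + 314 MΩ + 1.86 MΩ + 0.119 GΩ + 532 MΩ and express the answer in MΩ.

In MΩ:
  7020 kΩ = 7020 × 10^-3 MΩ = 7.02
  314 MΩ → 314
  1.86 MΩ → 1.86
  0.119 GΩ = 0.119 × 10^3 MΩ = 119
  532 MΩ → 532
Sum: 7.02 + 314 + 1.86 + 119 + 532 = 973.88

973.88 MΩ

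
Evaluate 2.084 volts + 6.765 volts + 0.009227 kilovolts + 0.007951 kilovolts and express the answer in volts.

26.027 volts

In volts:
  2.084 volts → 2.084
  6.765 volts → 6.765
  0.009227 kilovolts = 0.009227 × 10^3 volts = 9.227
  0.007951 kilovolts = 0.007951 × 10^3 volts = 7.951
Sum: 2.084 + 6.765 + 9.227 + 7.951 = 26.027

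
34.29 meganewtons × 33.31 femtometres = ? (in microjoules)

1.1421999 microjoules

34.29e6 × 33.31e-15 = 1142.1999e-9 J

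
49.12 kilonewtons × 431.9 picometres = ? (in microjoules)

49.12 × 10^3 × 431.9 × 10^-12 = 21214.928 × 10^-9 J

21.214928 microjoules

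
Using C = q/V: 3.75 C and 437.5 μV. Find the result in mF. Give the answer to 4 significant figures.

(3.75) / (437.5 × 10⁻⁶) = 0.00857143 × 10⁶ F

8571000 mF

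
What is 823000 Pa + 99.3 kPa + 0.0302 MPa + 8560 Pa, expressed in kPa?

961.06 kPa

In kPa:
  823000 Pa = 823000e-3 kPa = 823
  99.3 kPa → 99.3
  0.0302 MPa = 0.0302e3 kPa = 30.2
  8560 Pa = 8560e-3 kPa = 8.56
Sum: 823 + 99.3 + 30.2 + 8.56 = 961.06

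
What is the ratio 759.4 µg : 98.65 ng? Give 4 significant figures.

7698

(759.4 × 10^-6) / (98.65 × 10^-9) = 7.6979 × 10^3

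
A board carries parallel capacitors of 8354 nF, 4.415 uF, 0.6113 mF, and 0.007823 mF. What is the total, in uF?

In uF:
  8354 nF = 8354 × 10^-3 uF = 8.354
  4.415 uF → 4.415
  0.6113 mF = 0.6113 × 10^3 uF = 611.3
  0.007823 mF = 0.007823 × 10^3 uF = 7.823
Sum: 8.354 + 4.415 + 611.3 + 7.823 = 631.892

631.892 uF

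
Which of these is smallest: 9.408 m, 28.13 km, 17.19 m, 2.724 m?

2.724 m

9.408 m = 9.408 m
28.13 km = 28130 m
17.19 m = 17.19 m
2.724 m = 2.724 m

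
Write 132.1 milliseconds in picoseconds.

milli = 10⁻³, pico = 10⁻¹²; factor is 10⁹.
132.1 × 10⁹ = 132100000000

132100000000 picoseconds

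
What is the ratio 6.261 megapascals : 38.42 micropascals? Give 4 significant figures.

163000000000

(6.261e6) / (38.42e-6) = 0.16296e12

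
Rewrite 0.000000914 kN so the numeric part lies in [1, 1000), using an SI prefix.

= 914e-6 N; 1e-6 is micro.

914 µN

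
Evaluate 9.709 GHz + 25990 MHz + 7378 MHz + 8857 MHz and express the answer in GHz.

In GHz:
  9.709 GHz → 9.709
  25990 MHz = 25990e-3 GHz = 25.99
  7378 MHz = 7378e-3 GHz = 7.378
  8857 MHz = 8857e-3 GHz = 8.857
Sum: 9.709 + 25.99 + 7.378 + 8.857 = 51.934

51.934 GHz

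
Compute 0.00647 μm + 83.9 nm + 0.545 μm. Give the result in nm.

635.37 nm

In nm:
  0.00647 μm = 0.00647 × 10^3 nm = 6.47
  83.9 nm → 83.9
  0.545 μm = 0.545 × 10^3 nm = 545
Sum: 6.47 + 83.9 + 545 = 635.37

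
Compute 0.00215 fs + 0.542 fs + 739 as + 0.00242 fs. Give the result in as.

1285.57 as

In as:
  0.00215 fs = 0.00215 × 10^3 as = 2.15
  0.542 fs = 0.542 × 10^3 as = 542
  739 as → 739
  0.00242 fs = 0.00242 × 10^3 as = 2.42
Sum: 2.15 + 542 + 739 + 2.42 = 1285.57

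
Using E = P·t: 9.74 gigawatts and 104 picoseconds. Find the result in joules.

9.74 × 10⁹ × 104 × 10⁻¹² = 1012.96 × 10⁻³ J

1.01296 joules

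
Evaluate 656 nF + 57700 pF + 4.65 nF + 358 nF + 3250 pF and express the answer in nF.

In nF:
  656 nF → 656
  57700 pF = 57700 × 10⁻³ nF = 57.7
  4.65 nF → 4.65
  358 nF → 358
  3250 pF = 3250 × 10⁻³ nF = 3.25
Sum: 656 + 57.7 + 4.65 + 358 + 3.25 = 1079.6

1079.6 nF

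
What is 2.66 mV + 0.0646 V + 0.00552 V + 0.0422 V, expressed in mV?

In mV:
  2.66 mV → 2.66
  0.0646 V = 0.0646e3 mV = 64.6
  0.00552 V = 0.00552e3 mV = 5.52
  0.0422 V = 0.0422e3 mV = 42.2
Sum: 2.66 + 64.6 + 5.52 + 42.2 = 114.98

114.98 mV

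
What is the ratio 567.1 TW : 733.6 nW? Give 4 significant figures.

773000000000000000000

(567.1e12) / (733.6e-9) = 0.77304e21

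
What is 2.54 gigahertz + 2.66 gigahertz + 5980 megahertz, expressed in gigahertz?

11.18 gigahertz

In gigahertz:
  2.54 gigahertz → 2.54
  2.66 gigahertz → 2.66
  5980 megahertz = 5980 × 10⁻³ gigahertz = 5.98
Sum: 2.54 + 2.66 + 5.98 = 11.18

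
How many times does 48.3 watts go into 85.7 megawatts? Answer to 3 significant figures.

1770000

(85.7e6) / (48.3) = 1.774e6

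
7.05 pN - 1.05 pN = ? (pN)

In pN:
  7.05 pN → 7.05
  1.05 pN → 1.05
Difference: 7.05 - 1.05 = 6

6 pN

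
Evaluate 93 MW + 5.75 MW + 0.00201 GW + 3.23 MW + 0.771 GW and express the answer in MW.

874.99 MW

In MW:
  93 MW → 93
  5.75 MW → 5.75
  0.00201 GW = 0.00201 × 10³ MW = 2.01
  3.23 MW → 3.23
  0.771 GW = 0.771 × 10³ MW = 771
Sum: 93 + 5.75 + 2.01 + 3.23 + 771 = 874.99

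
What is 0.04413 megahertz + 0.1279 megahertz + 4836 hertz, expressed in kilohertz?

In kilohertz:
  0.04413 megahertz = 0.04413 × 10^3 kilohertz = 44.13
  0.1279 megahertz = 0.1279 × 10^3 kilohertz = 127.9
  4836 hertz = 4836 × 10^-3 kilohertz = 4.836
Sum: 44.13 + 127.9 + 4.836 = 176.866

176.866 kilohertz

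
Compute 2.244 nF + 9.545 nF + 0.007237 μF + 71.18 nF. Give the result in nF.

In nF:
  2.244 nF → 2.244
  9.545 nF → 9.545
  0.007237 μF = 0.007237 × 10³ nF = 7.237
  71.18 nF → 71.18
Sum: 2.244 + 9.545 + 7.237 + 71.18 = 90.206

90.206 nF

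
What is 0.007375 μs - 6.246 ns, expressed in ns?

In ns:
  0.007375 μs = 0.007375 × 10^3 ns = 7.375
  6.246 ns → 6.246
Difference: 7.375 - 6.246 = 1.129

1.129 ns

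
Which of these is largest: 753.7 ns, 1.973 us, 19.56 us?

753.7 ns = 0.0000007537 s
1.973 us = 0.000001973 s
19.56 us = 0.00001956 s

19.56 us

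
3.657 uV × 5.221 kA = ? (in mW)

3.657 × 10^-6 × 5.221 × 10^3 = 19.093197 × 10^-3 W

19.093197 mW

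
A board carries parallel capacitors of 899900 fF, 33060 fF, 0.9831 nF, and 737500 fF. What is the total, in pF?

In pF:
  899900 fF = 899900e-3 pF = 899.9
  33060 fF = 33060e-3 pF = 33.06
  0.9831 nF = 0.9831e3 pF = 983.1
  737500 fF = 737500e-3 pF = 737.5
Sum: 899.9 + 33.06 + 983.1 + 737.5 = 2653.56

2653.56 pF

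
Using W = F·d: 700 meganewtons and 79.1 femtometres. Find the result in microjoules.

55.37 microjoules

700 × 10⁶ × 79.1 × 10⁻¹⁵ = 55370 × 10⁻⁹ J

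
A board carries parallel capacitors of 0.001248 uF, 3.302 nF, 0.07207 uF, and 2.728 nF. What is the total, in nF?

In nF:
  0.001248 uF = 0.001248 × 10^3 nF = 1.248
  3.302 nF → 3.302
  0.07207 uF = 0.07207 × 10^3 nF = 72.07
  2.728 nF → 2.728
Sum: 1.248 + 3.302 + 72.07 + 2.728 = 79.348

79.348 nF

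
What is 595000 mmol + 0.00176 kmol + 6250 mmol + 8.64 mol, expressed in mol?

In mol:
  595000 mmol = 595000e-3 mol = 595
  0.00176 kmol = 0.00176e3 mol = 1.76
  6250 mmol = 6250e-3 mol = 6.25
  8.64 mol → 8.64
Sum: 595 + 1.76 + 6.25 + 8.64 = 611.65

611.65 mol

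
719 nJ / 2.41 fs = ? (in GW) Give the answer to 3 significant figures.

(719e-9) / (2.41e-15) = 298.34e6 W

0.298 GW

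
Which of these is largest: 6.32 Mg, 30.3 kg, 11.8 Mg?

11.8 Mg

6.32 Mg = 6320000 g
30.3 kg = 30300 g
11.8 Mg = 11800000 g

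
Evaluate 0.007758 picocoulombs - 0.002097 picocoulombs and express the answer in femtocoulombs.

5.661 femtocoulombs

In femtocoulombs:
  0.007758 picocoulombs = 0.007758 × 10^3 femtocoulombs = 7.758
  0.002097 picocoulombs = 0.002097 × 10^3 femtocoulombs = 2.097
Difference: 7.758 - 2.097 = 5.661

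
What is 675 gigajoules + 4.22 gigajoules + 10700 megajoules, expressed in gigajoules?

689.92 gigajoules

In gigajoules:
  675 gigajoules → 675
  4.22 gigajoules → 4.22
  10700 megajoules = 10700 × 10^-3 gigajoules = 10.7
Sum: 675 + 4.22 + 10.7 = 689.92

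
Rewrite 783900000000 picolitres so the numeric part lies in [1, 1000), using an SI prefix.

783.9 millilitres

= 783.9 × 10^-3 litres; 10^-3 is milli.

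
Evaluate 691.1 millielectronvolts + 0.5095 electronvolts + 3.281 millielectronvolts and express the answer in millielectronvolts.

In millielectronvolts:
  691.1 millielectronvolts → 691.1
  0.5095 electronvolts = 0.5095 × 10³ millielectronvolts = 509.5
  3.281 millielectronvolts → 3.281
Sum: 691.1 + 509.5 + 3.281 = 1203.881

1203.881 millielectronvolts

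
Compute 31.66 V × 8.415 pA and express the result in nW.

0.2664189 nW

31.66 × 8.415 × 10⁻¹² = 266.4189 × 10⁻¹² W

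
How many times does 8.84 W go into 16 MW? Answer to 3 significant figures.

(16e6) / (8.84) = 1.81e6

1810000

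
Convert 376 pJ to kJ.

0.000000000000376 kJ

pico = 10⁻¹², kilo = 10³; factor is 10⁻¹⁵.
376 × 10⁻¹⁵ = 0.000000000000376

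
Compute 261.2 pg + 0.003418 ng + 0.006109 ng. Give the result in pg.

In pg:
  261.2 pg → 261.2
  0.003418 ng = 0.003418 × 10^3 pg = 3.418
  0.006109 ng = 0.006109 × 10^3 pg = 6.109
Sum: 261.2 + 3.418 + 6.109 = 270.727

270.727 pg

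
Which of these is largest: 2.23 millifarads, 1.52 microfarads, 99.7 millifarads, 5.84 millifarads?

99.7 millifarads

2.23 millifarads = 0.00223 farads
1.52 microfarads = 0.00000152 farads
99.7 millifarads = 0.0997 farads
5.84 millifarads = 0.00584 farads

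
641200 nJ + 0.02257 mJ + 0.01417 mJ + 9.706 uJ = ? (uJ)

In uJ:
  641200 nJ = 641200 × 10⁻³ uJ = 641.2
  0.02257 mJ = 0.02257 × 10³ uJ = 22.57
  0.01417 mJ = 0.01417 × 10³ uJ = 14.17
  9.706 uJ → 9.706
Sum: 641.2 + 22.57 + 14.17 + 9.706 = 687.646

687.646 uJ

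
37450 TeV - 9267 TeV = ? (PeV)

28.183 PeV

In PeV:
  37450 TeV = 37450 × 10^-3 PeV = 37.45
  9267 TeV = 9267 × 10^-3 PeV = 9.267
Difference: 37.45 - 9.267 = 28.183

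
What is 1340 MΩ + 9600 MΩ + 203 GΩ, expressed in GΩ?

In GΩ:
  1340 MΩ = 1340e-3 GΩ = 1.34
  9600 MΩ = 9600e-3 GΩ = 9.6
  203 GΩ → 203
Sum: 1.34 + 9.6 + 203 = 213.94

213.94 GΩ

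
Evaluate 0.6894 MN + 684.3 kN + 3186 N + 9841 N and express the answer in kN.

1386.727 kN

In kN:
  0.6894 MN = 0.6894 × 10³ kN = 689.4
  684.3 kN → 684.3
  3186 N = 3186 × 10⁻³ kN = 3.186
  9841 N = 9841 × 10⁻³ kN = 9.841
Sum: 689.4 + 684.3 + 3.186 + 9.841 = 1386.727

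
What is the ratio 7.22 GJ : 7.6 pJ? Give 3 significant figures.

950000000000000000000

(7.22 × 10⁹) / (7.6 × 10⁻¹²) = 0.95 × 10²¹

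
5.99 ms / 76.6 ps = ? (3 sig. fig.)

(5.99e-3) / (76.6e-12) = 0.0782e9

78200000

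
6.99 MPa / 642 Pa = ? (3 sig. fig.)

(6.99 × 10⁶) / (642) = 0.01089 × 10⁶

10900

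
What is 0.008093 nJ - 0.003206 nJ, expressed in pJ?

4.887 pJ

In pJ:
  0.008093 nJ = 0.008093e3 pJ = 8.093
  0.003206 nJ = 0.003206e3 pJ = 3.206
Difference: 8.093 - 3.206 = 4.887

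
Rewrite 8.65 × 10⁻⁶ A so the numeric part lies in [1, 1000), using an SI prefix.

8.65 µA

= 8.65 × 10⁻⁶ A; 10⁻⁶ is micro.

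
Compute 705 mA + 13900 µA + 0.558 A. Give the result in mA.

In mA:
  705 mA → 705
  13900 µA = 13900e-3 mA = 13.9
  0.558 A = 0.558e3 mA = 558
Sum: 705 + 13.9 + 558 = 1276.9

1276.9 mA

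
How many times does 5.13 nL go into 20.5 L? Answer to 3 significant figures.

4000000000

(20.5) / (5.13 × 10⁻⁹) = 3.996 × 10⁹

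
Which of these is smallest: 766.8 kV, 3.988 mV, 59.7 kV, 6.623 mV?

3.988 mV

766.8 kV = 766800 V
3.988 mV = 0.003988 V
59.7 kV = 59700 V
6.623 mV = 0.006623 V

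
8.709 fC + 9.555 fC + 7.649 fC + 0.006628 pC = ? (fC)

32.541 fC

In fC:
  8.709 fC → 8.709
  9.555 fC → 9.555
  7.649 fC → 7.649
  0.006628 pC = 0.006628e3 fC = 6.628
Sum: 8.709 + 9.555 + 7.649 + 6.628 = 32.541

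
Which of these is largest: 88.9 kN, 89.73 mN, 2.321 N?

88.9 kN = 88900 N
89.73 mN = 0.08973 N
2.321 N = 2.321 N

88.9 kN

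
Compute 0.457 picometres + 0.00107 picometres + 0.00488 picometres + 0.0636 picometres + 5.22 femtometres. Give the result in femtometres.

531.77 femtometres

In femtometres:
  0.457 picometres = 0.457 × 10^3 femtometres = 457
  0.00107 picometres = 0.00107 × 10^3 femtometres = 1.07
  0.00488 picometres = 0.00488 × 10^3 femtometres = 4.88
  0.0636 picometres = 0.0636 × 10^3 femtometres = 63.6
  5.22 femtometres → 5.22
Sum: 457 + 1.07 + 4.88 + 63.6 + 5.22 = 531.77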